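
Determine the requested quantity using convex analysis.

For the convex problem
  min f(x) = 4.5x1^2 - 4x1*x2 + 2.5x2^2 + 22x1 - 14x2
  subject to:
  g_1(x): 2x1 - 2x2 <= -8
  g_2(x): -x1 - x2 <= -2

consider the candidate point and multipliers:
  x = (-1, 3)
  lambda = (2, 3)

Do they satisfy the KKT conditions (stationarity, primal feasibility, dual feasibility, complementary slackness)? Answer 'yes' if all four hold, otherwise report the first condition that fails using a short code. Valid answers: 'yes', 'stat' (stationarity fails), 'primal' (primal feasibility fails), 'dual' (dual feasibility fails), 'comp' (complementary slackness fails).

Gradient of f: grad f(x) = Q x + c = (1, 5)
Constraint values g_i(x) = a_i^T x - b_i:
  g_1((-1, 3)) = 0
  g_2((-1, 3)) = 0
Stationarity residual: grad f(x) + sum_i lambda_i a_i = (2, -2)
  -> stationarity FAILS
Primal feasibility (all g_i <= 0): OK
Dual feasibility (all lambda_i >= 0): OK
Complementary slackness (lambda_i * g_i(x) = 0 for all i): OK

Verdict: the first failing condition is stationarity -> stat.

stat


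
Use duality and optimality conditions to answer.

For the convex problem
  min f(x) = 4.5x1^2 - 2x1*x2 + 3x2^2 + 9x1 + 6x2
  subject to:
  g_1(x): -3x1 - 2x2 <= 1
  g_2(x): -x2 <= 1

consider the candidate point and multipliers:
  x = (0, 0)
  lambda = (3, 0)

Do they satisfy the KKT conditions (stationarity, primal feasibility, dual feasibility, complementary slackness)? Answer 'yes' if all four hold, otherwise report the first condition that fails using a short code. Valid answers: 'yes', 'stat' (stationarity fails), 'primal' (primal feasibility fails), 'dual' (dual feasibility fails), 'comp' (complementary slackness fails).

Gradient of f: grad f(x) = Q x + c = (9, 6)
Constraint values g_i(x) = a_i^T x - b_i:
  g_1((0, 0)) = -1
  g_2((0, 0)) = -1
Stationarity residual: grad f(x) + sum_i lambda_i a_i = (0, 0)
  -> stationarity OK
Primal feasibility (all g_i <= 0): OK
Dual feasibility (all lambda_i >= 0): OK
Complementary slackness (lambda_i * g_i(x) = 0 for all i): FAILS

Verdict: the first failing condition is complementary_slackness -> comp.

comp


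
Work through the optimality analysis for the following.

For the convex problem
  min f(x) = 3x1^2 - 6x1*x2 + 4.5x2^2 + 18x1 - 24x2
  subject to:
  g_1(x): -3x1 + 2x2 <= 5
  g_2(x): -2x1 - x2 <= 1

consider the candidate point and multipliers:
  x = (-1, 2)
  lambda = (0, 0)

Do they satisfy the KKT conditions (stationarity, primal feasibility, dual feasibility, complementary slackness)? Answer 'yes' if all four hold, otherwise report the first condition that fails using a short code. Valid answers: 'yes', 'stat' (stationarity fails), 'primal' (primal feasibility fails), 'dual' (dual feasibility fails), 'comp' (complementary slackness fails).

Gradient of f: grad f(x) = Q x + c = (0, 0)
Constraint values g_i(x) = a_i^T x - b_i:
  g_1((-1, 2)) = 2
  g_2((-1, 2)) = -1
Stationarity residual: grad f(x) + sum_i lambda_i a_i = (0, 0)
  -> stationarity OK
Primal feasibility (all g_i <= 0): FAILS
Dual feasibility (all lambda_i >= 0): OK
Complementary slackness (lambda_i * g_i(x) = 0 for all i): OK

Verdict: the first failing condition is primal_feasibility -> primal.

primal


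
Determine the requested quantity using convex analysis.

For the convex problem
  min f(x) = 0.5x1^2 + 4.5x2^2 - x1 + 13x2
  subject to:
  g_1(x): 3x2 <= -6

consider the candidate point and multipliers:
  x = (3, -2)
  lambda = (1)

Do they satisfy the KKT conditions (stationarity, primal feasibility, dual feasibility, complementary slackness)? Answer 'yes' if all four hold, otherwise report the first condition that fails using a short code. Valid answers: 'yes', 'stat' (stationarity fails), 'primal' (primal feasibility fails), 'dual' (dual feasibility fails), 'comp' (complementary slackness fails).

Gradient of f: grad f(x) = Q x + c = (2, -5)
Constraint values g_i(x) = a_i^T x - b_i:
  g_1((3, -2)) = 0
Stationarity residual: grad f(x) + sum_i lambda_i a_i = (2, -2)
  -> stationarity FAILS
Primal feasibility (all g_i <= 0): OK
Dual feasibility (all lambda_i >= 0): OK
Complementary slackness (lambda_i * g_i(x) = 0 for all i): OK

Verdict: the first failing condition is stationarity -> stat.

stat


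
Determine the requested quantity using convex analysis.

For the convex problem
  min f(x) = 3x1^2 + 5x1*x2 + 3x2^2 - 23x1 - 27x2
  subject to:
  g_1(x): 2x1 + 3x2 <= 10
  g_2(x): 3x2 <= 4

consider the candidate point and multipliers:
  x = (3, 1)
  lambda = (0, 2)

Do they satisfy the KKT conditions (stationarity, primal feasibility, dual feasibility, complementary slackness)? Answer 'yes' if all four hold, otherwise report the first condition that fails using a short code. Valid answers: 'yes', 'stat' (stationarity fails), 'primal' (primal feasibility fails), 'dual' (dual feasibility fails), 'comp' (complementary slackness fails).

Gradient of f: grad f(x) = Q x + c = (0, -6)
Constraint values g_i(x) = a_i^T x - b_i:
  g_1((3, 1)) = -1
  g_2((3, 1)) = -1
Stationarity residual: grad f(x) + sum_i lambda_i a_i = (0, 0)
  -> stationarity OK
Primal feasibility (all g_i <= 0): OK
Dual feasibility (all lambda_i >= 0): OK
Complementary slackness (lambda_i * g_i(x) = 0 for all i): FAILS

Verdict: the first failing condition is complementary_slackness -> comp.

comp


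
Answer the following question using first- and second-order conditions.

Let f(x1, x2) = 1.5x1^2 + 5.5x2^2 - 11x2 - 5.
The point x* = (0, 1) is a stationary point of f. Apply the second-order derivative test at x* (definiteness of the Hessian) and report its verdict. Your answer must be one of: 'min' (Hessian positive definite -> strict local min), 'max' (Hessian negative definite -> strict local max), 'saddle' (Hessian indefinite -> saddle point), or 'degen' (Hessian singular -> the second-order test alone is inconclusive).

Compute the Hessian H = grad^2 f:
  H = [[3, 0], [0, 11]]
Verify stationarity: grad f(x*) = H x* + g = (0, 0).
Eigenvalues of H: 3, 11.
Both eigenvalues > 0, so H is positive definite -> x* is a strict local min.

min


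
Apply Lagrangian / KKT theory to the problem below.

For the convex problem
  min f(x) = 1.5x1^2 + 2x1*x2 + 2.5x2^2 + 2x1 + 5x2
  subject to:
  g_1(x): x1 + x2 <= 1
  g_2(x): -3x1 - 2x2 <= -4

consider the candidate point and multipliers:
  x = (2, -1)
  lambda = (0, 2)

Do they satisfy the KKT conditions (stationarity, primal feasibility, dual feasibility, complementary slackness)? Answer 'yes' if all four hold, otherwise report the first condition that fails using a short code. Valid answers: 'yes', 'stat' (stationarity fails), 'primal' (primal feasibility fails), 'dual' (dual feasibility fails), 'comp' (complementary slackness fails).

Gradient of f: grad f(x) = Q x + c = (6, 4)
Constraint values g_i(x) = a_i^T x - b_i:
  g_1((2, -1)) = 0
  g_2((2, -1)) = 0
Stationarity residual: grad f(x) + sum_i lambda_i a_i = (0, 0)
  -> stationarity OK
Primal feasibility (all g_i <= 0): OK
Dual feasibility (all lambda_i >= 0): OK
Complementary slackness (lambda_i * g_i(x) = 0 for all i): OK

Verdict: yes, KKT holds.

yes


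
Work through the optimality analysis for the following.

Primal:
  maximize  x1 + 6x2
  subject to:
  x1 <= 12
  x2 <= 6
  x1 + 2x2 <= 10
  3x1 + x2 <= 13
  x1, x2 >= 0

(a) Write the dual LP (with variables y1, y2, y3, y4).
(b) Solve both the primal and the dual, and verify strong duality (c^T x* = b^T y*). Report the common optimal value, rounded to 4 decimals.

The standard primal-dual pair for 'max c^T x s.t. A x <= b, x >= 0' is:
  Dual:  min b^T y  s.t.  A^T y >= c,  y >= 0.

So the dual LP is:
  minimize  12y1 + 6y2 + 10y3 + 13y4
  subject to:
    y1 + y3 + 3y4 >= 1
    y2 + 2y3 + y4 >= 6
    y1, y2, y3, y4 >= 0

Solving the primal: x* = (0, 5).
  primal value c^T x* = 30.
Solving the dual: y* = (0, 0, 3, 0).
  dual value b^T y* = 30.
Strong duality: c^T x* = b^T y*. Confirmed.

30


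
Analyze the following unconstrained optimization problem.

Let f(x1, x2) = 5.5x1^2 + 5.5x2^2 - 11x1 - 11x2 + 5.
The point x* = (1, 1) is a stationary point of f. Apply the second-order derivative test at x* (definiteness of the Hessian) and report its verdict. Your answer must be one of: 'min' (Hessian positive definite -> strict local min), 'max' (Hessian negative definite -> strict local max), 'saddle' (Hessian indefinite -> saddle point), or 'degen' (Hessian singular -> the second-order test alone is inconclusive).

Compute the Hessian H = grad^2 f:
  H = [[11, 0], [0, 11]]
Verify stationarity: grad f(x*) = H x* + g = (0, 0).
Eigenvalues of H: 11, 11.
Both eigenvalues > 0, so H is positive definite -> x* is a strict local min.

min


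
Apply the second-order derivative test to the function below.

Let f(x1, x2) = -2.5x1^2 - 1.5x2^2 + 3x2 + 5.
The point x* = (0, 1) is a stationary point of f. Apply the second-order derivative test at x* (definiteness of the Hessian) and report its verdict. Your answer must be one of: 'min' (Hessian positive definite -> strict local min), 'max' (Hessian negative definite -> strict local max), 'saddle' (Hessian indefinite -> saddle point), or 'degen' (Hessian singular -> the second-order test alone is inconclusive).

Compute the Hessian H = grad^2 f:
  H = [[-5, 0], [0, -3]]
Verify stationarity: grad f(x*) = H x* + g = (0, 0).
Eigenvalues of H: -5, -3.
Both eigenvalues < 0, so H is negative definite -> x* is a strict local max.

max


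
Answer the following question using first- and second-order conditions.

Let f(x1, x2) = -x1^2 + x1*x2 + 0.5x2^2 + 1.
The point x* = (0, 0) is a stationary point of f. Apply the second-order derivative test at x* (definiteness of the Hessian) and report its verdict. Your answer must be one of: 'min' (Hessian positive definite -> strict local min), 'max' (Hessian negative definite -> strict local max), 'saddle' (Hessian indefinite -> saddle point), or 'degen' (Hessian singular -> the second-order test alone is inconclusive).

Compute the Hessian H = grad^2 f:
  H = [[-2, 1], [1, 1]]
Verify stationarity: grad f(x*) = H x* + g = (0, 0).
Eigenvalues of H: -2.3028, 1.3028.
Eigenvalues have mixed signs, so H is indefinite -> x* is a saddle point.

saddle


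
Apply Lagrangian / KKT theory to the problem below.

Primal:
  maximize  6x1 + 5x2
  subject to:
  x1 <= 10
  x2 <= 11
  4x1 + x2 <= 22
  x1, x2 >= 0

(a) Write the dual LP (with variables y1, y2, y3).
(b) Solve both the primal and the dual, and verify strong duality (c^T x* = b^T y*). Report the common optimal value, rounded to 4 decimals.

The standard primal-dual pair for 'max c^T x s.t. A x <= b, x >= 0' is:
  Dual:  min b^T y  s.t.  A^T y >= c,  y >= 0.

So the dual LP is:
  minimize  10y1 + 11y2 + 22y3
  subject to:
    y1 + 4y3 >= 6
    y2 + y3 >= 5
    y1, y2, y3 >= 0

Solving the primal: x* = (2.75, 11).
  primal value c^T x* = 71.5.
Solving the dual: y* = (0, 3.5, 1.5).
  dual value b^T y* = 71.5.
Strong duality: c^T x* = b^T y*. Confirmed.

71.5


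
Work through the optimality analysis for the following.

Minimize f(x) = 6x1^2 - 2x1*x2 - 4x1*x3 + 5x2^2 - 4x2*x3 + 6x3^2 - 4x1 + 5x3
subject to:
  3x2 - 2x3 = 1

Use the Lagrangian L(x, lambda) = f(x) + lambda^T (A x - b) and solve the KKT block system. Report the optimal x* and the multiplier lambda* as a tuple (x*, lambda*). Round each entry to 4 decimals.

Form the Lagrangian:
  L(x, lambda) = (1/2) x^T Q x + c^T x + lambda^T (A x - b)
Stationarity (grad_x L = 0): Q x + c + A^T lambda = 0.
Primal feasibility: A x = b.

This gives the KKT block system:
  [ Q   A^T ] [ x     ]   [-c ]
  [ A    0  ] [ lambda ] = [ b ]

Solving the linear system:
  x*      = (0.1949, 0.0424, -0.4364)
  lambda* = (-0.5932)
  f(x*)   = -1.1843

x* = (0.1949, 0.0424, -0.4364), lambda* = (-0.5932)


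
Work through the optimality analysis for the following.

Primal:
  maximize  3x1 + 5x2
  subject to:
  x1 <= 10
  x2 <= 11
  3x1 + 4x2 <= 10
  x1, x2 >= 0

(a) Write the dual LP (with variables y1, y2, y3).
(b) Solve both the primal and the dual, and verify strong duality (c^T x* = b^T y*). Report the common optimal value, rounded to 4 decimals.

The standard primal-dual pair for 'max c^T x s.t. A x <= b, x >= 0' is:
  Dual:  min b^T y  s.t.  A^T y >= c,  y >= 0.

So the dual LP is:
  minimize  10y1 + 11y2 + 10y3
  subject to:
    y1 + 3y3 >= 3
    y2 + 4y3 >= 5
    y1, y2, y3 >= 0

Solving the primal: x* = (0, 2.5).
  primal value c^T x* = 12.5.
Solving the dual: y* = (0, 0, 1.25).
  dual value b^T y* = 12.5.
Strong duality: c^T x* = b^T y*. Confirmed.

12.5


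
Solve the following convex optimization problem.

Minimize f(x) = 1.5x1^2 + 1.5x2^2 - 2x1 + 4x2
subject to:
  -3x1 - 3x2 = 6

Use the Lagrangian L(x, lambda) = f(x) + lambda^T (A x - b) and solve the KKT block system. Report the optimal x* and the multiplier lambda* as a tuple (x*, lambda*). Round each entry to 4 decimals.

Form the Lagrangian:
  L(x, lambda) = (1/2) x^T Q x + c^T x + lambda^T (A x - b)
Stationarity (grad_x L = 0): Q x + c + A^T lambda = 0.
Primal feasibility: A x = b.

This gives the KKT block system:
  [ Q   A^T ] [ x     ]   [-c ]
  [ A    0  ] [ lambda ] = [ b ]

Solving the linear system:
  x*      = (0, -2)
  lambda* = (-0.6667)
  f(x*)   = -2

x* = (0, -2), lambda* = (-0.6667)


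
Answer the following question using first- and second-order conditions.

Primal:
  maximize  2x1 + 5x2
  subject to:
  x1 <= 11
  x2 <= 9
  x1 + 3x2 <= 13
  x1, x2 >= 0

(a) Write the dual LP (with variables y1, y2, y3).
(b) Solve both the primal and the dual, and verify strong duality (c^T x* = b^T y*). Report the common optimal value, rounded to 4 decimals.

The standard primal-dual pair for 'max c^T x s.t. A x <= b, x >= 0' is:
  Dual:  min b^T y  s.t.  A^T y >= c,  y >= 0.

So the dual LP is:
  minimize  11y1 + 9y2 + 13y3
  subject to:
    y1 + y3 >= 2
    y2 + 3y3 >= 5
    y1, y2, y3 >= 0

Solving the primal: x* = (11, 0.6667).
  primal value c^T x* = 25.3333.
Solving the dual: y* = (0.3333, 0, 1.6667).
  dual value b^T y* = 25.3333.
Strong duality: c^T x* = b^T y*. Confirmed.

25.3333


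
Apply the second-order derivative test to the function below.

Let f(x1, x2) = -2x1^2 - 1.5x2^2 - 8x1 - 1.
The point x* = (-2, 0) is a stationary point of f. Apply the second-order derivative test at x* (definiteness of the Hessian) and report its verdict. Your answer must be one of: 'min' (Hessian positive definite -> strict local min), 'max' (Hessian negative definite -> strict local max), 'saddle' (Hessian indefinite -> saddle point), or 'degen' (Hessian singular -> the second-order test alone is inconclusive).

Compute the Hessian H = grad^2 f:
  H = [[-4, 0], [0, -3]]
Verify stationarity: grad f(x*) = H x* + g = (0, 0).
Eigenvalues of H: -4, -3.
Both eigenvalues < 0, so H is negative definite -> x* is a strict local max.

max


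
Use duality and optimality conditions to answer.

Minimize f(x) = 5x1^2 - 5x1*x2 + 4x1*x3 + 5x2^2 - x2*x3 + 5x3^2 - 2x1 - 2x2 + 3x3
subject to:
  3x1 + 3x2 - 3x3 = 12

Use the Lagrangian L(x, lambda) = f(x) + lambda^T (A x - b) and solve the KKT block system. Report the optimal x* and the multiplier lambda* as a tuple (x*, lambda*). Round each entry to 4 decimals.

Form the Lagrangian:
  L(x, lambda) = (1/2) x^T Q x + c^T x + lambda^T (A x - b)
Stationarity (grad_x L = 0): Q x + c + A^T lambda = 0.
Primal feasibility: A x = b.

This gives the KKT block system:
  [ Q   A^T ] [ x     ]   [-c ]
  [ A    0  ] [ lambda ] = [ b ]

Solving the linear system:
  x*      = (1.6136, 1.2273, -1.1591)
  lambda* = (-1.1212)
  f(x*)   = 2.1477

x* = (1.6136, 1.2273, -1.1591), lambda* = (-1.1212)


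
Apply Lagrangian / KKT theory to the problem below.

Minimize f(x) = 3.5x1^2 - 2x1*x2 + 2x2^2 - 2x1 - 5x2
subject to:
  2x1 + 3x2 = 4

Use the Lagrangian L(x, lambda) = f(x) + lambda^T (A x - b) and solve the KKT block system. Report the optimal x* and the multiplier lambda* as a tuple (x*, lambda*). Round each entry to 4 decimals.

Form the Lagrangian:
  L(x, lambda) = (1/2) x^T Q x + c^T x + lambda^T (A x - b)
Stationarity (grad_x L = 0): Q x + c + A^T lambda = 0.
Primal feasibility: A x = b.

This gives the KKT block system:
  [ Q   A^T ] [ x     ]   [-c ]
  [ A    0  ] [ lambda ] = [ b ]

Solving the linear system:
  x*      = (0.4272, 1.0485)
  lambda* = (0.5534)
  f(x*)   = -4.1553

x* = (0.4272, 1.0485), lambda* = (0.5534)


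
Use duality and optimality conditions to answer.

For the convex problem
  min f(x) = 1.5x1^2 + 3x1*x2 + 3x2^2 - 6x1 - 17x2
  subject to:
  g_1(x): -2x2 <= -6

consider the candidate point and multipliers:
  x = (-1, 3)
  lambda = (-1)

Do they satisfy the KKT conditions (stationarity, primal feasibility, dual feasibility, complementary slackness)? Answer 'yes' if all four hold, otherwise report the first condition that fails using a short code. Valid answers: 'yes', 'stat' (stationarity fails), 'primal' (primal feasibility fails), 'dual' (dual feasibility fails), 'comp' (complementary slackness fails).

Gradient of f: grad f(x) = Q x + c = (0, -2)
Constraint values g_i(x) = a_i^T x - b_i:
  g_1((-1, 3)) = 0
Stationarity residual: grad f(x) + sum_i lambda_i a_i = (0, 0)
  -> stationarity OK
Primal feasibility (all g_i <= 0): OK
Dual feasibility (all lambda_i >= 0): FAILS
Complementary slackness (lambda_i * g_i(x) = 0 for all i): OK

Verdict: the first failing condition is dual_feasibility -> dual.

dual


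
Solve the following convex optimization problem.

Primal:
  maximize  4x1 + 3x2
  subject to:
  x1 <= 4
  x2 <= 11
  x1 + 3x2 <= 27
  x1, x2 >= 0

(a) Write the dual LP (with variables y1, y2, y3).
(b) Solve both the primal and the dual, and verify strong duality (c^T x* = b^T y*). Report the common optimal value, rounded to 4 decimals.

The standard primal-dual pair for 'max c^T x s.t. A x <= b, x >= 0' is:
  Dual:  min b^T y  s.t.  A^T y >= c,  y >= 0.

So the dual LP is:
  minimize  4y1 + 11y2 + 27y3
  subject to:
    y1 + y3 >= 4
    y2 + 3y3 >= 3
    y1, y2, y3 >= 0

Solving the primal: x* = (4, 7.6667).
  primal value c^T x* = 39.
Solving the dual: y* = (3, 0, 1).
  dual value b^T y* = 39.
Strong duality: c^T x* = b^T y*. Confirmed.

39


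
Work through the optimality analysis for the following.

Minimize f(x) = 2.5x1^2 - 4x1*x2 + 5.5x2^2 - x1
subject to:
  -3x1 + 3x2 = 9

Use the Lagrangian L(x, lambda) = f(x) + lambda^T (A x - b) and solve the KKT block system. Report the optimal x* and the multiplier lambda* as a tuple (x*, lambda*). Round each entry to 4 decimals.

Form the Lagrangian:
  L(x, lambda) = (1/2) x^T Q x + c^T x + lambda^T (A x - b)
Stationarity (grad_x L = 0): Q x + c + A^T lambda = 0.
Primal feasibility: A x = b.

This gives the KKT block system:
  [ Q   A^T ] [ x     ]   [-c ]
  [ A    0  ] [ lambda ] = [ b ]

Solving the linear system:
  x*      = (-2.5, 0.5)
  lambda* = (-5.1667)
  f(x*)   = 24.5

x* = (-2.5, 0.5), lambda* = (-5.1667)


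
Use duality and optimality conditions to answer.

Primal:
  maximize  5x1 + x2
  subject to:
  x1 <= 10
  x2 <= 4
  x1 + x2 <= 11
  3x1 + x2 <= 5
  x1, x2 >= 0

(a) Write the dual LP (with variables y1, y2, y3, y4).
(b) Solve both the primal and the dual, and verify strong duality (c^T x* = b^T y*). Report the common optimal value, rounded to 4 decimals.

The standard primal-dual pair for 'max c^T x s.t. A x <= b, x >= 0' is:
  Dual:  min b^T y  s.t.  A^T y >= c,  y >= 0.

So the dual LP is:
  minimize  10y1 + 4y2 + 11y3 + 5y4
  subject to:
    y1 + y3 + 3y4 >= 5
    y2 + y3 + y4 >= 1
    y1, y2, y3, y4 >= 0

Solving the primal: x* = (1.6667, 0).
  primal value c^T x* = 8.3333.
Solving the dual: y* = (0, 0, 0, 1.6667).
  dual value b^T y* = 8.3333.
Strong duality: c^T x* = b^T y*. Confirmed.

8.3333


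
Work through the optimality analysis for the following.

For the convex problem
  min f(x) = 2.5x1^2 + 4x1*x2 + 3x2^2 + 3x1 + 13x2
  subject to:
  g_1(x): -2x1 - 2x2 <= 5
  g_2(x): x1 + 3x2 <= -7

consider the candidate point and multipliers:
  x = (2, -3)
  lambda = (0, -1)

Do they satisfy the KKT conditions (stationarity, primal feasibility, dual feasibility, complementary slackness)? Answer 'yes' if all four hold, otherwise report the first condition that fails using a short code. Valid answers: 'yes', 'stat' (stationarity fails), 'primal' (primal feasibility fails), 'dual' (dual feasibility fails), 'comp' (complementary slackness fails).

Gradient of f: grad f(x) = Q x + c = (1, 3)
Constraint values g_i(x) = a_i^T x - b_i:
  g_1((2, -3)) = -3
  g_2((2, -3)) = 0
Stationarity residual: grad f(x) + sum_i lambda_i a_i = (0, 0)
  -> stationarity OK
Primal feasibility (all g_i <= 0): OK
Dual feasibility (all lambda_i >= 0): FAILS
Complementary slackness (lambda_i * g_i(x) = 0 for all i): OK

Verdict: the first failing condition is dual_feasibility -> dual.

dual


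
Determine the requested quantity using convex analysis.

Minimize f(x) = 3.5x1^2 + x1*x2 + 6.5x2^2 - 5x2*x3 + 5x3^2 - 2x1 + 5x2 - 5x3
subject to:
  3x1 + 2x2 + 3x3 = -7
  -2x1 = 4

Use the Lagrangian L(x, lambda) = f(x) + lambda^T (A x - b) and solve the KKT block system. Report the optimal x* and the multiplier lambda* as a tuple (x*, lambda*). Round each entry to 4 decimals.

Form the Lagrangian:
  L(x, lambda) = (1/2) x^T Q x + c^T x + lambda^T (A x - b)
Stationarity (grad_x L = 0): Q x + c + A^T lambda = 0.
Primal feasibility: A x = b.

This gives the KKT block system:
  [ Q   A^T ] [ x     ]   [-c ]
  [ A    0  ] [ lambda ] = [ b ]

Solving the linear system:
  x*      = (-2, -0.424, -0.0507)
  lambda* = (1.129, -6.5184)
  f(x*)   = 18.0553

x* = (-2, -0.424, -0.0507), lambda* = (1.129, -6.5184)


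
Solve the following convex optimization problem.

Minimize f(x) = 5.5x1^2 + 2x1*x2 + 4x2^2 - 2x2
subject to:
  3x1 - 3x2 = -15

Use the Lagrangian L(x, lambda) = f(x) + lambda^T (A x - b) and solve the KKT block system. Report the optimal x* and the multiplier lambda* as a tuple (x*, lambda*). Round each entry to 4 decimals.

Form the Lagrangian:
  L(x, lambda) = (1/2) x^T Q x + c^T x + lambda^T (A x - b)
Stationarity (grad_x L = 0): Q x + c + A^T lambda = 0.
Primal feasibility: A x = b.

This gives the KKT block system:
  [ Q   A^T ] [ x     ]   [-c ]
  [ A    0  ] [ lambda ] = [ b ]

Solving the linear system:
  x*      = (-2.087, 2.913)
  lambda* = (5.7101)
  f(x*)   = 39.913

x* = (-2.087, 2.913), lambda* = (5.7101)


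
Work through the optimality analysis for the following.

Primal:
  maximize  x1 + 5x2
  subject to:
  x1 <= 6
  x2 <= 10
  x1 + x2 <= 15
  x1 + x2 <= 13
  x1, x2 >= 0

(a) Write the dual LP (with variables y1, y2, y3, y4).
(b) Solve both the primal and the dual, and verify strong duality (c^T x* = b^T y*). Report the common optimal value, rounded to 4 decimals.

The standard primal-dual pair for 'max c^T x s.t. A x <= b, x >= 0' is:
  Dual:  min b^T y  s.t.  A^T y >= c,  y >= 0.

So the dual LP is:
  minimize  6y1 + 10y2 + 15y3 + 13y4
  subject to:
    y1 + y3 + y4 >= 1
    y2 + y3 + y4 >= 5
    y1, y2, y3, y4 >= 0

Solving the primal: x* = (3, 10).
  primal value c^T x* = 53.
Solving the dual: y* = (0, 4, 0, 1).
  dual value b^T y* = 53.
Strong duality: c^T x* = b^T y*. Confirmed.

53


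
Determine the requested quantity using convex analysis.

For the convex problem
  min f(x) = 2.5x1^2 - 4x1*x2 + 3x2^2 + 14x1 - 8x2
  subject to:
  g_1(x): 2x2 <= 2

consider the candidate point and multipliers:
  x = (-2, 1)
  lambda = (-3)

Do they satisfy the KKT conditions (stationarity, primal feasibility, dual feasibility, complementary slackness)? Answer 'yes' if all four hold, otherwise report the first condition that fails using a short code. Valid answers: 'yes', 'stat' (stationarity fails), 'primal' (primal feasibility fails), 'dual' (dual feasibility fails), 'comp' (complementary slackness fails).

Gradient of f: grad f(x) = Q x + c = (0, 6)
Constraint values g_i(x) = a_i^T x - b_i:
  g_1((-2, 1)) = 0
Stationarity residual: grad f(x) + sum_i lambda_i a_i = (0, 0)
  -> stationarity OK
Primal feasibility (all g_i <= 0): OK
Dual feasibility (all lambda_i >= 0): FAILS
Complementary slackness (lambda_i * g_i(x) = 0 for all i): OK

Verdict: the first failing condition is dual_feasibility -> dual.

dual


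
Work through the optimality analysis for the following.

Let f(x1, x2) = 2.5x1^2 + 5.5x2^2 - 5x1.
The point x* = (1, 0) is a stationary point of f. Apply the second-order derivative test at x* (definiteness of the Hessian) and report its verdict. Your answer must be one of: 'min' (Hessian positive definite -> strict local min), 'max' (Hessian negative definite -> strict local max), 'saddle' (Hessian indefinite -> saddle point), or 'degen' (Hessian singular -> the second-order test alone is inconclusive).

Compute the Hessian H = grad^2 f:
  H = [[5, 0], [0, 11]]
Verify stationarity: grad f(x*) = H x* + g = (0, 0).
Eigenvalues of H: 5, 11.
Both eigenvalues > 0, so H is positive definite -> x* is a strict local min.

min


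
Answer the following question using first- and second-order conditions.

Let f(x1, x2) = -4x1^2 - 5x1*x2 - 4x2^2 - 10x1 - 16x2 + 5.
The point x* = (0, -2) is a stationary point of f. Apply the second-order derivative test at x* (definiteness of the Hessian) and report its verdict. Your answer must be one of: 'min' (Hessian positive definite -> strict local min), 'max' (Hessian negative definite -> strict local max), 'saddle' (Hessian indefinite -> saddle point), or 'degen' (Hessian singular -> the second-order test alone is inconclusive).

Compute the Hessian H = grad^2 f:
  H = [[-8, -5], [-5, -8]]
Verify stationarity: grad f(x*) = H x* + g = (0, 0).
Eigenvalues of H: -13, -3.
Both eigenvalues < 0, so H is negative definite -> x* is a strict local max.

max


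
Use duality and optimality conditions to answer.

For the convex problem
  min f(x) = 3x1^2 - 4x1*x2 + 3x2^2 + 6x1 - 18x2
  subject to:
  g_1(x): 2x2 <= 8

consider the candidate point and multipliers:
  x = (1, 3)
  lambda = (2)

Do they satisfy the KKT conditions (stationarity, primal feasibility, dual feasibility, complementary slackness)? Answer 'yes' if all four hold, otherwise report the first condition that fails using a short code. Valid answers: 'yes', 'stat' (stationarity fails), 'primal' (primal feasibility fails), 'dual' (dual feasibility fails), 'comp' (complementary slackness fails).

Gradient of f: grad f(x) = Q x + c = (0, -4)
Constraint values g_i(x) = a_i^T x - b_i:
  g_1((1, 3)) = -2
Stationarity residual: grad f(x) + sum_i lambda_i a_i = (0, 0)
  -> stationarity OK
Primal feasibility (all g_i <= 0): OK
Dual feasibility (all lambda_i >= 0): OK
Complementary slackness (lambda_i * g_i(x) = 0 for all i): FAILS

Verdict: the first failing condition is complementary_slackness -> comp.

comp


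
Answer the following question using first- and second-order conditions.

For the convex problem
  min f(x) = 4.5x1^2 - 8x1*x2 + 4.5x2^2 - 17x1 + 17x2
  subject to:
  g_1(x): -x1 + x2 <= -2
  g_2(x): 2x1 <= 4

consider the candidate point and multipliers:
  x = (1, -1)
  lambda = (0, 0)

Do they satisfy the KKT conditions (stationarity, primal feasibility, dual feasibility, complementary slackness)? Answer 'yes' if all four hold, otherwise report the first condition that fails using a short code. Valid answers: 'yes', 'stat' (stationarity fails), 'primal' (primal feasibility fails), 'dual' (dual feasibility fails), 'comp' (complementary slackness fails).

Gradient of f: grad f(x) = Q x + c = (0, 0)
Constraint values g_i(x) = a_i^T x - b_i:
  g_1((1, -1)) = 0
  g_2((1, -1)) = -2
Stationarity residual: grad f(x) + sum_i lambda_i a_i = (0, 0)
  -> stationarity OK
Primal feasibility (all g_i <= 0): OK
Dual feasibility (all lambda_i >= 0): OK
Complementary slackness (lambda_i * g_i(x) = 0 for all i): OK

Verdict: yes, KKT holds.

yes


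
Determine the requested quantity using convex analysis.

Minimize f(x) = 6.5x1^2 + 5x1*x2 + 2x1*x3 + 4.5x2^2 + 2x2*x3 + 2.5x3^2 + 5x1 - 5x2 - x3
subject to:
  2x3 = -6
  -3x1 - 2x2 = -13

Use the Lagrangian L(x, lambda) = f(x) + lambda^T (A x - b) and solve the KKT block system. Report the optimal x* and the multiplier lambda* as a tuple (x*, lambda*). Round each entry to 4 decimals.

Form the Lagrangian:
  L(x, lambda) = (1/2) x^T Q x + c^T x + lambda^T (A x - b)
Stationarity (grad_x L = 0): Q x + c + A^T lambda = 0.
Primal feasibility: A x = b.

This gives the KKT block system:
  [ Q   A^T ] [ x     ]   [-c ]
  [ A    0  ] [ lambda ] = [ b ]

Solving the linear system:
  x*      = (2.1781, 3.2329, -3)
  lambda* = (2.589, 14.4932)
  f(x*)   = 100.8356

x* = (2.1781, 3.2329, -3), lambda* = (2.589, 14.4932)


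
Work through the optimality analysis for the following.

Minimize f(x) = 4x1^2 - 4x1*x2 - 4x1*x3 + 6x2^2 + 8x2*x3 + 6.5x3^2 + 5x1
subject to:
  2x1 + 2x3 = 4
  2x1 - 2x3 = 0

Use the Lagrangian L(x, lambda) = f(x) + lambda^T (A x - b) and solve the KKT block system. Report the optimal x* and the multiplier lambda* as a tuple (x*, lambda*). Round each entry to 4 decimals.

Form the Lagrangian:
  L(x, lambda) = (1/2) x^T Q x + c^T x + lambda^T (A x - b)
Stationarity (grad_x L = 0): Q x + c + A^T lambda = 0.
Primal feasibility: A x = b.

This gives the KKT block system:
  [ Q   A^T ] [ x     ]   [-c ]
  [ A    0  ] [ lambda ] = [ b ]

Solving the linear system:
  x*      = (1, -0.3333, 1)
  lambda* = (-4.1667, -1)
  f(x*)   = 10.8333

x* = (1, -0.3333, 1), lambda* = (-4.1667, -1)


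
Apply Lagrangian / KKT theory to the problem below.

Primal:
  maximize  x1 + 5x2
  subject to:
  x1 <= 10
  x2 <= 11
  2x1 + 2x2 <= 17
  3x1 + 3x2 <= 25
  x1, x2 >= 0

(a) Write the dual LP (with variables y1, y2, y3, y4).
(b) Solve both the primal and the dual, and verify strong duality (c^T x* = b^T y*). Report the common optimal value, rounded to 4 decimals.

The standard primal-dual pair for 'max c^T x s.t. A x <= b, x >= 0' is:
  Dual:  min b^T y  s.t.  A^T y >= c,  y >= 0.

So the dual LP is:
  minimize  10y1 + 11y2 + 17y3 + 25y4
  subject to:
    y1 + 2y3 + 3y4 >= 1
    y2 + 2y3 + 3y4 >= 5
    y1, y2, y3, y4 >= 0

Solving the primal: x* = (0, 8.3333).
  primal value c^T x* = 41.6667.
Solving the dual: y* = (0, 0, 0, 1.6667).
  dual value b^T y* = 41.6667.
Strong duality: c^T x* = b^T y*. Confirmed.

41.6667


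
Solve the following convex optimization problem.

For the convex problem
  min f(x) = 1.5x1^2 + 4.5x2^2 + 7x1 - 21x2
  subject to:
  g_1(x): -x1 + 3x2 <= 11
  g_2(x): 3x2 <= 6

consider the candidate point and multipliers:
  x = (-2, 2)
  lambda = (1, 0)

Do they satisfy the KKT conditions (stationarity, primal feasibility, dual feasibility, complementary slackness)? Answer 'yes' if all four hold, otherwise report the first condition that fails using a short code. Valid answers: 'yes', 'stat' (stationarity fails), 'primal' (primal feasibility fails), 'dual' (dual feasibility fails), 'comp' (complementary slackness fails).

Gradient of f: grad f(x) = Q x + c = (1, -3)
Constraint values g_i(x) = a_i^T x - b_i:
  g_1((-2, 2)) = -3
  g_2((-2, 2)) = 0
Stationarity residual: grad f(x) + sum_i lambda_i a_i = (0, 0)
  -> stationarity OK
Primal feasibility (all g_i <= 0): OK
Dual feasibility (all lambda_i >= 0): OK
Complementary slackness (lambda_i * g_i(x) = 0 for all i): FAILS

Verdict: the first failing condition is complementary_slackness -> comp.

comp


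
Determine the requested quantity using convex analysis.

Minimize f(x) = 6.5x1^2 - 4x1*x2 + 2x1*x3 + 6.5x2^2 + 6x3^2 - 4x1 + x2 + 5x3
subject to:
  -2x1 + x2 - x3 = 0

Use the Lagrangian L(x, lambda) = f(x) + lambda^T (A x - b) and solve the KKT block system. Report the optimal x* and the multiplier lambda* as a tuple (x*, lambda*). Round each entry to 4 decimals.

Form the Lagrangian:
  L(x, lambda) = (1/2) x^T Q x + c^T x + lambda^T (A x - b)
Stationarity (grad_x L = 0): Q x + c + A^T lambda = 0.
Primal feasibility: A x = b.

This gives the KKT block system:
  [ Q   A^T ] [ x     ]   [-c ]
  [ A    0  ] [ lambda ] = [ b ]

Solving the linear system:
  x*      = (0.2989, 0.0709, -0.527)
  lambda* = (-0.7257)
  f(x*)   = -1.8798

x* = (0.2989, 0.0709, -0.527), lambda* = (-0.7257)


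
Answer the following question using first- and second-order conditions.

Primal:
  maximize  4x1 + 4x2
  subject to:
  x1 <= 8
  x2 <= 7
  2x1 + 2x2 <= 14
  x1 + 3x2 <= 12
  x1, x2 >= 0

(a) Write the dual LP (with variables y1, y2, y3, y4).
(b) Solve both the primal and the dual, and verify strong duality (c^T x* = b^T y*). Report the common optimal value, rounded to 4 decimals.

The standard primal-dual pair for 'max c^T x s.t. A x <= b, x >= 0' is:
  Dual:  min b^T y  s.t.  A^T y >= c,  y >= 0.

So the dual LP is:
  minimize  8y1 + 7y2 + 14y3 + 12y4
  subject to:
    y1 + 2y3 + y4 >= 4
    y2 + 2y3 + 3y4 >= 4
    y1, y2, y3, y4 >= 0

Solving the primal: x* = (7, 0).
  primal value c^T x* = 28.
Solving the dual: y* = (0, 0, 2, 0).
  dual value b^T y* = 28.
Strong duality: c^T x* = b^T y*. Confirmed.

28


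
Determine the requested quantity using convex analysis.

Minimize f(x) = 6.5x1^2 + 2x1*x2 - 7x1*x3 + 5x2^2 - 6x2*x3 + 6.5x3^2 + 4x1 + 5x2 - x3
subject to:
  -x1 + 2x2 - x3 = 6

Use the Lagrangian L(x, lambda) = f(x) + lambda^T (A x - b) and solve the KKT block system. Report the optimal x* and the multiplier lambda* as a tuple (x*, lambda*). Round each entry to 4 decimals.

Form the Lagrangian:
  L(x, lambda) = (1/2) x^T Q x + c^T x + lambda^T (A x - b)
Stationarity (grad_x L = 0): Q x + c + A^T lambda = 0.
Primal feasibility: A x = b.

This gives the KKT block system:
  [ Q   A^T ] [ x     ]   [-c ]
  [ A    0  ] [ lambda ] = [ b ]

Solving the linear system:
  x*      = (-2.0282, 1.371, -1.2298)
  lambda* = (-11.0161)
  f(x*)   = 33.0343

x* = (-2.0282, 1.371, -1.2298), lambda* = (-11.0161)


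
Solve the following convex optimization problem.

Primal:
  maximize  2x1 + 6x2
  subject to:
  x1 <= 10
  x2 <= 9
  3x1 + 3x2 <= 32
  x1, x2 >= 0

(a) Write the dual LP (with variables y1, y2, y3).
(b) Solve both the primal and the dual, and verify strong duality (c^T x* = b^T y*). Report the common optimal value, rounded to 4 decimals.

The standard primal-dual pair for 'max c^T x s.t. A x <= b, x >= 0' is:
  Dual:  min b^T y  s.t.  A^T y >= c,  y >= 0.

So the dual LP is:
  minimize  10y1 + 9y2 + 32y3
  subject to:
    y1 + 3y3 >= 2
    y2 + 3y3 >= 6
    y1, y2, y3 >= 0

Solving the primal: x* = (1.6667, 9).
  primal value c^T x* = 57.3333.
Solving the dual: y* = (0, 4, 0.6667).
  dual value b^T y* = 57.3333.
Strong duality: c^T x* = b^T y*. Confirmed.

57.3333


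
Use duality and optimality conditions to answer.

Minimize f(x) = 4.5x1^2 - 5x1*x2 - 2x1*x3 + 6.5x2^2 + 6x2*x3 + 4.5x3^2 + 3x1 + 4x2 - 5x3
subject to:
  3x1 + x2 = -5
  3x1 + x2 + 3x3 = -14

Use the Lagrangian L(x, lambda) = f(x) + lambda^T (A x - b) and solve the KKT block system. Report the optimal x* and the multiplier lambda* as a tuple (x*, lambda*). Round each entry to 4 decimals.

Form the Lagrangian:
  L(x, lambda) = (1/2) x^T Q x + c^T x + lambda^T (A x - b)
Stationarity (grad_x L = 0): Q x + c + A^T lambda = 0.
Primal feasibility: A x = b.

This gives the KKT block system:
  [ Q   A^T ] [ x     ]   [-c ]
  [ A    0  ] [ lambda ] = [ b ]

Solving the linear system:
  x*      = (-1.7372, 0.2115, -3)
  lambda* = (-6.5214, 9.0855)
  f(x*)   = 52.6122

x* = (-1.7372, 0.2115, -3), lambda* = (-6.5214, 9.0855)


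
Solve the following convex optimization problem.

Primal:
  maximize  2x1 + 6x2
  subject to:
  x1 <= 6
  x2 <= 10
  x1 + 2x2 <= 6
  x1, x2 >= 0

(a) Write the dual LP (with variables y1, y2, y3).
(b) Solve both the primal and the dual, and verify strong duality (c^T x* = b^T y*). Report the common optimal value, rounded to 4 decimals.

The standard primal-dual pair for 'max c^T x s.t. A x <= b, x >= 0' is:
  Dual:  min b^T y  s.t.  A^T y >= c,  y >= 0.

So the dual LP is:
  minimize  6y1 + 10y2 + 6y3
  subject to:
    y1 + y3 >= 2
    y2 + 2y3 >= 6
    y1, y2, y3 >= 0

Solving the primal: x* = (0, 3).
  primal value c^T x* = 18.
Solving the dual: y* = (0, 0, 3).
  dual value b^T y* = 18.
Strong duality: c^T x* = b^T y*. Confirmed.

18


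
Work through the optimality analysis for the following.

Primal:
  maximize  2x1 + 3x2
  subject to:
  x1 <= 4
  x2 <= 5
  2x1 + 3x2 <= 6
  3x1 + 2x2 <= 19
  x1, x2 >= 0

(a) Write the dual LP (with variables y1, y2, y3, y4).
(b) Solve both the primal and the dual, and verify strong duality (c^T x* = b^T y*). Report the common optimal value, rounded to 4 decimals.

The standard primal-dual pair for 'max c^T x s.t. A x <= b, x >= 0' is:
  Dual:  min b^T y  s.t.  A^T y >= c,  y >= 0.

So the dual LP is:
  minimize  4y1 + 5y2 + 6y3 + 19y4
  subject to:
    y1 + 2y3 + 3y4 >= 2
    y2 + 3y3 + 2y4 >= 3
    y1, y2, y3, y4 >= 0

Solving the primal: x* = (3, 0).
  primal value c^T x* = 6.
Solving the dual: y* = (0, 0, 1, 0).
  dual value b^T y* = 6.
Strong duality: c^T x* = b^T y*. Confirmed.

6


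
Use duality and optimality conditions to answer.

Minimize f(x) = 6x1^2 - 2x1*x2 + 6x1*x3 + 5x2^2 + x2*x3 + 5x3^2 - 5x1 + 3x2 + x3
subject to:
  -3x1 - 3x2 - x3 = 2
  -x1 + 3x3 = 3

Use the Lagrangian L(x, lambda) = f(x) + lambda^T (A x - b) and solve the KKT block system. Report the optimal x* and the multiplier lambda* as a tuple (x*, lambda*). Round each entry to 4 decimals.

Form the Lagrangian:
  L(x, lambda) = (1/2) x^T Q x + c^T x + lambda^T (A x - b)
Stationarity (grad_x L = 0): Q x + c + A^T lambda = 0.
Primal feasibility: A x = b.

This gives the KKT block system:
  [ Q   A^T ] [ x     ]   [-c ]
  [ A    0  ] [ lambda ] = [ b ]

Solving the linear system:
  x*      = (-0.392, -0.5644, 0.8693)
  lambda* = (-0.3302, -2.369)
  f(x*)   = 4.4518

x* = (-0.392, -0.5644, 0.8693), lambda* = (-0.3302, -2.369)


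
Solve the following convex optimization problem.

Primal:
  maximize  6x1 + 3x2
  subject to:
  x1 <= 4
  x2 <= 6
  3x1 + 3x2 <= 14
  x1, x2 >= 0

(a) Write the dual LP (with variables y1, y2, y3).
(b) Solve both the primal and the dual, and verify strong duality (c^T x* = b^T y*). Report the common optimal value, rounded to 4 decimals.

The standard primal-dual pair for 'max c^T x s.t. A x <= b, x >= 0' is:
  Dual:  min b^T y  s.t.  A^T y >= c,  y >= 0.

So the dual LP is:
  minimize  4y1 + 6y2 + 14y3
  subject to:
    y1 + 3y3 >= 6
    y2 + 3y3 >= 3
    y1, y2, y3 >= 0

Solving the primal: x* = (4, 0.6667).
  primal value c^T x* = 26.
Solving the dual: y* = (3, 0, 1).
  dual value b^T y* = 26.
Strong duality: c^T x* = b^T y*. Confirmed.

26


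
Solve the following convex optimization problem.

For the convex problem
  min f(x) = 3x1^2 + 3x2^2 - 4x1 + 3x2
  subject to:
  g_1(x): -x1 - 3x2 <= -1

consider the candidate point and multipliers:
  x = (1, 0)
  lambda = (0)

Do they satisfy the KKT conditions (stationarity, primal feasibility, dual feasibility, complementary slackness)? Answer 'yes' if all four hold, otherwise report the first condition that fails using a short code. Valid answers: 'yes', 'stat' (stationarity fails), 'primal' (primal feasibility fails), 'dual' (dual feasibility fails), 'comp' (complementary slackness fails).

Gradient of f: grad f(x) = Q x + c = (2, 3)
Constraint values g_i(x) = a_i^T x - b_i:
  g_1((1, 0)) = 0
Stationarity residual: grad f(x) + sum_i lambda_i a_i = (2, 3)
  -> stationarity FAILS
Primal feasibility (all g_i <= 0): OK
Dual feasibility (all lambda_i >= 0): OK
Complementary slackness (lambda_i * g_i(x) = 0 for all i): OK

Verdict: the first failing condition is stationarity -> stat.

stat


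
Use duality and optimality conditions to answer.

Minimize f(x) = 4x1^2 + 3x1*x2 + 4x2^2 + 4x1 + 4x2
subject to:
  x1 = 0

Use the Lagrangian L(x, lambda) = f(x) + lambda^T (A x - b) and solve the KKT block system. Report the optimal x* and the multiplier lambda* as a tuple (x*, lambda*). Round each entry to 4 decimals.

Form the Lagrangian:
  L(x, lambda) = (1/2) x^T Q x + c^T x + lambda^T (A x - b)
Stationarity (grad_x L = 0): Q x + c + A^T lambda = 0.
Primal feasibility: A x = b.

This gives the KKT block system:
  [ Q   A^T ] [ x     ]   [-c ]
  [ A    0  ] [ lambda ] = [ b ]

Solving the linear system:
  x*      = (0, -0.5)
  lambda* = (-2.5)
  f(x*)   = -1

x* = (0, -0.5), lambda* = (-2.5)


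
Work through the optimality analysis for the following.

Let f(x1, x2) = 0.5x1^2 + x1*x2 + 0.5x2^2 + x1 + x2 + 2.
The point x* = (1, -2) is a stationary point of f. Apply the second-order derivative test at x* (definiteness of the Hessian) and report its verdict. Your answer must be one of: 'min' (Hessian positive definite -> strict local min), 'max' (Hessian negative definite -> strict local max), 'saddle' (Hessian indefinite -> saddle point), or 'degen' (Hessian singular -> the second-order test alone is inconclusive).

Compute the Hessian H = grad^2 f:
  H = [[1, 1], [1, 1]]
Verify stationarity: grad f(x*) = H x* + g = (0, 0).
Eigenvalues of H: 0, 2.
H has a zero eigenvalue (singular; positive semidefinite but not definite), so H is neither positive definite, negative definite, nor indefinite. The second-order test alone is inconclusive -> degen.
(Indeed, f is constant along the null direction of H through x*, so x* is not a strict local extremum.)

degen
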